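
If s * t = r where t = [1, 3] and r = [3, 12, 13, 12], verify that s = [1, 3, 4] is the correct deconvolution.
Forward-compute [1, 3, 4] * [1, 3]: r[0] = 1×1 = 1; r[1] = 1×3 + 3×1 = 6; r[2] = 3×3 + 4×1 = 13; r[3] = 4×3 = 12 → [1, 6, 13, 12]. Does not match given r = [3, 12, 13, 12].

Not verified. [1, 3, 4] * [1, 3] = [1, 6, 13, 12], which differs from [3, 12, 13, 12] at index 0.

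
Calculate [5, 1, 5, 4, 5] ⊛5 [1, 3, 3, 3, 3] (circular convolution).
Use y[k] = Σ_j u[j]·v[(k-j) mod 5]. y[0] = 5×1 + 1×3 + 5×3 + 4×3 + 5×3 = 50; y[1] = 5×3 + 1×1 + 5×3 + 4×3 + 5×3 = 58; y[2] = 5×3 + 1×3 + 5×1 + 4×3 + 5×3 = 50; y[3] = 5×3 + 1×3 + 5×3 + 4×1 + 5×3 = 52; y[4] = 5×3 + 1×3 + 5×3 + 4×3 + 5×1 = 50. Result: [50, 58, 50, 52, 50]

[50, 58, 50, 52, 50]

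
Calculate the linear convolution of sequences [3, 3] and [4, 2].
y[0] = 3×4 = 12; y[1] = 3×2 + 3×4 = 18; y[2] = 3×2 = 6

[12, 18, 6]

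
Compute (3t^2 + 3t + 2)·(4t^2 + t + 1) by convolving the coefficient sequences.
Ascending coefficients: a = [2, 3, 3], b = [1, 1, 4]. c[0] = 2×1 = 2; c[1] = 2×1 + 3×1 = 5; c[2] = 2×4 + 3×1 + 3×1 = 14; c[3] = 3×4 + 3×1 = 15; c[4] = 3×4 = 12. Result coefficients: [2, 5, 14, 15, 12] → 12t^4 + 15t^3 + 14t^2 + 5t + 2

12t^4 + 15t^3 + 14t^2 + 5t + 2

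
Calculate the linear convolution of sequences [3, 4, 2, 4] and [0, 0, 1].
y[0] = 3×0 = 0; y[1] = 3×0 + 4×0 = 0; y[2] = 3×1 + 4×0 + 2×0 = 3; y[3] = 4×1 + 2×0 + 4×0 = 4; y[4] = 2×1 + 4×0 = 2; y[5] = 4×1 = 4

[0, 0, 3, 4, 2, 4]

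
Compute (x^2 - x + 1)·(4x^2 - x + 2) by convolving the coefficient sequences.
Ascending coefficients: a = [1, -1, 1], b = [2, -1, 4]. c[0] = 1×2 = 2; c[1] = 1×-1 + -1×2 = -3; c[2] = 1×4 + -1×-1 + 1×2 = 7; c[3] = -1×4 + 1×-1 = -5; c[4] = 1×4 = 4. Result coefficients: [2, -3, 7, -5, 4] → 4x^4 - 5x^3 + 7x^2 - 3x + 2

4x^4 - 5x^3 + 7x^2 - 3x + 2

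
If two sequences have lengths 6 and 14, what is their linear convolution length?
Linear/full convolution length: m + n - 1 = 6 + 14 - 1 = 19

19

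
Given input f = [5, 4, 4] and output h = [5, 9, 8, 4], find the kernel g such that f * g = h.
Output length 4 = len(f) + len(g) - 1 ⇒ len(g) = 2. Solve g forward using g[k] = (h[k] - Σ_{i≥1} f[i]·g[k-i]) / f[0]: g[0] = h[0] / f[0] = 5 / 5 = 1; g[1] = (h[1] - 4×1) / f[0] = (9 - 4×1) / 5 = 1. So g = [1, 1]. Forward-check [5, 4, 4] * [1, 1]: h[0] = 5×1 = 5; h[1] = 5×1 + 4×1 = 9; h[2] = 4×1 + 4×1 = 8; h[3] = 4×1 = 4 → [5, 9, 8, 4] ✓

[1, 1]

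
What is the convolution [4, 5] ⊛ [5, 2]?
y[0] = 4×5 = 20; y[1] = 4×2 + 5×5 = 33; y[2] = 5×2 = 10

[20, 33, 10]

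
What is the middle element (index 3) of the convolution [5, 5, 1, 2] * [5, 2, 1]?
Use y[k] = Σ_i a[i]·b[k-i] at k=3. y[3] = 5×1 + 1×2 + 2×5 = 17

17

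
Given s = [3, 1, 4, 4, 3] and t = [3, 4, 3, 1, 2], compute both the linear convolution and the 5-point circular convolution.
Linear: y_lin[0] = 3×3 = 9; y_lin[1] = 3×4 + 1×3 = 15; y_lin[2] = 3×3 + 1×4 + 4×3 = 25; y_lin[3] = 3×1 + 1×3 + 4×4 + 4×3 = 34; y_lin[4] = 3×2 + 1×1 + 4×3 + 4×4 + 3×3 = 44; y_lin[5] = 1×2 + 4×1 + 4×3 + 3×4 = 30; y_lin[6] = 4×2 + 4×1 + 3×3 = 21; y_lin[7] = 4×2 + 3×1 = 11; y_lin[8] = 3×2 = 6 → [9, 15, 25, 34, 44, 30, 21, 11, 6]. Circular (length 5): y[0] = 3×3 + 1×2 + 4×1 + 4×3 + 3×4 = 39; y[1] = 3×4 + 1×3 + 4×2 + 4×1 + 3×3 = 36; y[2] = 3×3 + 1×4 + 4×3 + 4×2 + 3×1 = 36; y[3] = 3×1 + 1×3 + 4×4 + 4×3 + 3×2 = 40; y[4] = 3×2 + 1×1 + 4×3 + 4×4 + 3×3 = 44 → [39, 36, 36, 40, 44]

Linear: [9, 15, 25, 34, 44, 30, 21, 11, 6], Circular: [39, 36, 36, 40, 44]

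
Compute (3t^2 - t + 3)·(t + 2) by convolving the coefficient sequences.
Ascending coefficients: a = [3, -1, 3], b = [2, 1]. c[0] = 3×2 = 6; c[1] = 3×1 + -1×2 = 1; c[2] = -1×1 + 3×2 = 5; c[3] = 3×1 = 3. Result coefficients: [6, 1, 5, 3] → 3t^3 + 5t^2 + t + 6

3t^3 + 5t^2 + t + 6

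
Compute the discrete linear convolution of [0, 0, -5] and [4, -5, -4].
y[0] = 0×4 = 0; y[1] = 0×-5 + 0×4 = 0; y[2] = 0×-4 + 0×-5 + -5×4 = -20; y[3] = 0×-4 + -5×-5 = 25; y[4] = -5×-4 = 20

[0, 0, -20, 25, 20]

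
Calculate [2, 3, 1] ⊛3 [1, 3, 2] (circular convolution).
Use y[k] = Σ_j f[j]·g[(k-j) mod 3]. y[0] = 2×1 + 3×2 + 1×3 = 11; y[1] = 2×3 + 3×1 + 1×2 = 11; y[2] = 2×2 + 3×3 + 1×1 = 14. Result: [11, 11, 14]

[11, 11, 14]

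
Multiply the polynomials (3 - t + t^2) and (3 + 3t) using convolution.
Ascending coefficients: a = [3, -1, 1], b = [3, 3]. c[0] = 3×3 = 9; c[1] = 3×3 + -1×3 = 6; c[2] = -1×3 + 1×3 = 0; c[3] = 1×3 = 3. Result coefficients: [9, 6, 0, 3] → 9 + 6t + 3t^3

9 + 6t + 3t^3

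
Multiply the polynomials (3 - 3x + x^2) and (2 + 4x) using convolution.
Ascending coefficients: a = [3, -3, 1], b = [2, 4]. c[0] = 3×2 = 6; c[1] = 3×4 + -3×2 = 6; c[2] = -3×4 + 1×2 = -10; c[3] = 1×4 = 4. Result coefficients: [6, 6, -10, 4] → 6 + 6x - 10x^2 + 4x^3

6 + 6x - 10x^2 + 4x^3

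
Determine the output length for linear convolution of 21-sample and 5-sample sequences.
Linear/full convolution length: m + n - 1 = 21 + 5 - 1 = 25

25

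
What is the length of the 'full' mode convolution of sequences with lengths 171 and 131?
Linear/full convolution length: m + n - 1 = 171 + 131 - 1 = 301

301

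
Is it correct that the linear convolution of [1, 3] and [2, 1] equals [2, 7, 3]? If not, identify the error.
Recompute linear convolution of [1, 3] and [2, 1]: y[0] = 1×2 = 2; y[1] = 1×1 + 3×2 = 7; y[2] = 3×1 = 3 → [2, 7, 3]. Given [2, 7, 3] matches, so answer: Yes

Yes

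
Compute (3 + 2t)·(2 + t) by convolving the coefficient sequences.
Ascending coefficients: a = [3, 2], b = [2, 1]. c[0] = 3×2 = 6; c[1] = 3×1 + 2×2 = 7; c[2] = 2×1 = 2. Result coefficients: [6, 7, 2] → 6 + 7t + 2t^2

6 + 7t + 2t^2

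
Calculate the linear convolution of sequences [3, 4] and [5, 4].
y[0] = 3×5 = 15; y[1] = 3×4 + 4×5 = 32; y[2] = 4×4 = 16

[15, 32, 16]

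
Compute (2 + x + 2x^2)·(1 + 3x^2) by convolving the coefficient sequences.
Ascending coefficients: a = [2, 1, 2], b = [1, 0, 3]. c[0] = 2×1 = 2; c[1] = 2×0 + 1×1 = 1; c[2] = 2×3 + 1×0 + 2×1 = 8; c[3] = 1×3 + 2×0 = 3; c[4] = 2×3 = 6. Result coefficients: [2, 1, 8, 3, 6] → 2 + x + 8x^2 + 3x^3 + 6x^4

2 + x + 8x^2 + 3x^3 + 6x^4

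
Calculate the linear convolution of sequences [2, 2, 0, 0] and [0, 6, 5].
y[0] = 2×0 = 0; y[1] = 2×6 + 2×0 = 12; y[2] = 2×5 + 2×6 + 0×0 = 22; y[3] = 2×5 + 0×6 + 0×0 = 10; y[4] = 0×5 + 0×6 = 0; y[5] = 0×5 = 0

[0, 12, 22, 10, 0, 0]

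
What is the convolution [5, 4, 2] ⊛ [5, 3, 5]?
y[0] = 5×5 = 25; y[1] = 5×3 + 4×5 = 35; y[2] = 5×5 + 4×3 + 2×5 = 47; y[3] = 4×5 + 2×3 = 26; y[4] = 2×5 = 10

[25, 35, 47, 26, 10]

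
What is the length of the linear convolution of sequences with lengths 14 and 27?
Linear/full convolution length: m + n - 1 = 14 + 27 - 1 = 40

40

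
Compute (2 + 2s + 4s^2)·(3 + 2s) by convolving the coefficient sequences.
Ascending coefficients: a = [2, 2, 4], b = [3, 2]. c[0] = 2×3 = 6; c[1] = 2×2 + 2×3 = 10; c[2] = 2×2 + 4×3 = 16; c[3] = 4×2 = 8. Result coefficients: [6, 10, 16, 8] → 6 + 10s + 16s^2 + 8s^3

6 + 10s + 16s^2 + 8s^3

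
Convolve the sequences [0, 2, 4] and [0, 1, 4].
y[0] = 0×0 = 0; y[1] = 0×1 + 2×0 = 0; y[2] = 0×4 + 2×1 + 4×0 = 2; y[3] = 2×4 + 4×1 = 12; y[4] = 4×4 = 16

[0, 0, 2, 12, 16]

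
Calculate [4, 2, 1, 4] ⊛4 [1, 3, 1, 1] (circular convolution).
Use y[k] = Σ_j x[j]·h[(k-j) mod 4]. y[0] = 4×1 + 2×1 + 1×1 + 4×3 = 19; y[1] = 4×3 + 2×1 + 1×1 + 4×1 = 19; y[2] = 4×1 + 2×3 + 1×1 + 4×1 = 15; y[3] = 4×1 + 2×1 + 1×3 + 4×1 = 13. Result: [19, 19, 15, 13]

[19, 19, 15, 13]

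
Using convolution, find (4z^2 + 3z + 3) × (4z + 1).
Ascending coefficients: a = [3, 3, 4], b = [1, 4]. c[0] = 3×1 = 3; c[1] = 3×4 + 3×1 = 15; c[2] = 3×4 + 4×1 = 16; c[3] = 4×4 = 16. Result coefficients: [3, 15, 16, 16] → 16z^3 + 16z^2 + 15z + 3

16z^3 + 16z^2 + 15z + 3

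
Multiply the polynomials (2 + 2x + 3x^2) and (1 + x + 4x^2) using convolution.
Ascending coefficients: a = [2, 2, 3], b = [1, 1, 4]. c[0] = 2×1 = 2; c[1] = 2×1 + 2×1 = 4; c[2] = 2×4 + 2×1 + 3×1 = 13; c[3] = 2×4 + 3×1 = 11; c[4] = 3×4 = 12. Result coefficients: [2, 4, 13, 11, 12] → 2 + 4x + 13x^2 + 11x^3 + 12x^4

2 + 4x + 13x^2 + 11x^3 + 12x^4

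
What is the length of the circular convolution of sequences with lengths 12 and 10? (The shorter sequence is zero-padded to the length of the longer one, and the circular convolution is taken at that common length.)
Circular convolution (zero-padding the shorter input) has length max(m, n) = max(12, 10) = 12

12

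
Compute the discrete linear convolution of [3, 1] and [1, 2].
y[0] = 3×1 = 3; y[1] = 3×2 + 1×1 = 7; y[2] = 1×2 = 2

[3, 7, 2]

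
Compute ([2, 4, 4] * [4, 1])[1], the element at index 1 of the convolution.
Use y[k] = Σ_i a[i]·b[k-i] at k=1. y[1] = 2×1 + 4×4 = 18

18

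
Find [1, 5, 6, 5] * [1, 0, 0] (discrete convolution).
y[0] = 1×1 = 1; y[1] = 1×0 + 5×1 = 5; y[2] = 1×0 + 5×0 + 6×1 = 6; y[3] = 5×0 + 6×0 + 5×1 = 5; y[4] = 6×0 + 5×0 = 0; y[5] = 5×0 = 0

[1, 5, 6, 5, 0, 0]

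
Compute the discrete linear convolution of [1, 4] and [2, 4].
y[0] = 1×2 = 2; y[1] = 1×4 + 4×2 = 12; y[2] = 4×4 = 16

[2, 12, 16]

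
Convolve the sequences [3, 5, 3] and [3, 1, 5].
y[0] = 3×3 = 9; y[1] = 3×1 + 5×3 = 18; y[2] = 3×5 + 5×1 + 3×3 = 29; y[3] = 5×5 + 3×1 = 28; y[4] = 3×5 = 15

[9, 18, 29, 28, 15]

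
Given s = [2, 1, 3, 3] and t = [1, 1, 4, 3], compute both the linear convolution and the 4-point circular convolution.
Linear: y_lin[0] = 2×1 = 2; y_lin[1] = 2×1 + 1×1 = 3; y_lin[2] = 2×4 + 1×1 + 3×1 = 12; y_lin[3] = 2×3 + 1×4 + 3×1 + 3×1 = 16; y_lin[4] = 1×3 + 3×4 + 3×1 = 18; y_lin[5] = 3×3 + 3×4 = 21; y_lin[6] = 3×3 = 9 → [2, 3, 12, 16, 18, 21, 9]. Circular (length 4): y[0] = 2×1 + 1×3 + 3×4 + 3×1 = 20; y[1] = 2×1 + 1×1 + 3×3 + 3×4 = 24; y[2] = 2×4 + 1×1 + 3×1 + 3×3 = 21; y[3] = 2×3 + 1×4 + 3×1 + 3×1 = 16 → [20, 24, 21, 16]

Linear: [2, 3, 12, 16, 18, 21, 9], Circular: [20, 24, 21, 16]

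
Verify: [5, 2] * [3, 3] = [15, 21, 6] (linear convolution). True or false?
Recompute linear convolution of [5, 2] and [3, 3]: y[0] = 5×3 = 15; y[1] = 5×3 + 2×3 = 21; y[2] = 2×3 = 6 → [15, 21, 6]. Given [15, 21, 6] matches, so answer: Yes

Yes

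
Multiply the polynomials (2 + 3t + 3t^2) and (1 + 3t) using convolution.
Ascending coefficients: a = [2, 3, 3], b = [1, 3]. c[0] = 2×1 = 2; c[1] = 2×3 + 3×1 = 9; c[2] = 3×3 + 3×1 = 12; c[3] = 3×3 = 9. Result coefficients: [2, 9, 12, 9] → 2 + 9t + 12t^2 + 9t^3

2 + 9t + 12t^2 + 9t^3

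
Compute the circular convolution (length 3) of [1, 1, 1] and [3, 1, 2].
Use y[k] = Σ_j x[j]·h[(k-j) mod 3]. y[0] = 1×3 + 1×2 + 1×1 = 6; y[1] = 1×1 + 1×3 + 1×2 = 6; y[2] = 1×2 + 1×1 + 1×3 = 6. Result: [6, 6, 6]

[6, 6, 6]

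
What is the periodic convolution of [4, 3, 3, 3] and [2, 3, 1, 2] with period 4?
Use y[k] = Σ_j s[j]·t[(k-j) mod 4]. y[0] = 4×2 + 3×2 + 3×1 + 3×3 = 26; y[1] = 4×3 + 3×2 + 3×2 + 3×1 = 27; y[2] = 4×1 + 3×3 + 3×2 + 3×2 = 25; y[3] = 4×2 + 3×1 + 3×3 + 3×2 = 26. Result: [26, 27, 25, 26]

[26, 27, 25, 26]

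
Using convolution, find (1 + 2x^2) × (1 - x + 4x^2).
Ascending coefficients: a = [1, 0, 2], b = [1, -1, 4]. c[0] = 1×1 = 1; c[1] = 1×-1 + 0×1 = -1; c[2] = 1×4 + 0×-1 + 2×1 = 6; c[3] = 0×4 + 2×-1 = -2; c[4] = 2×4 = 8. Result coefficients: [1, -1, 6, -2, 8] → 1 - x + 6x^2 - 2x^3 + 8x^4

1 - x + 6x^2 - 2x^3 + 8x^4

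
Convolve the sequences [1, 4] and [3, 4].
y[0] = 1×3 = 3; y[1] = 1×4 + 4×3 = 16; y[2] = 4×4 = 16

[3, 16, 16]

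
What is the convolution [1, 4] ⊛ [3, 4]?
y[0] = 1×3 = 3; y[1] = 1×4 + 4×3 = 16; y[2] = 4×4 = 16

[3, 16, 16]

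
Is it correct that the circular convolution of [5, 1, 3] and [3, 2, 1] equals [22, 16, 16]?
Recompute circular convolution of [5, 1, 3] and [3, 2, 1]: y[0] = 5×3 + 1×1 + 3×2 = 22; y[1] = 5×2 + 1×3 + 3×1 = 16; y[2] = 5×1 + 1×2 + 3×3 = 16 → [22, 16, 16]. Given [22, 16, 16] matches, so answer: Yes

Yes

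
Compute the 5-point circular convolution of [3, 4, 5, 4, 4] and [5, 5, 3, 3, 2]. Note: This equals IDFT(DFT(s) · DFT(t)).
Either evaluate y[k] = Σ_j s[j]·t[(k-j) mod 5] directly, or use IDFT(DFT(s) · DFT(t)). y[0] = 3×5 + 4×2 + 5×3 + 4×3 + 4×5 = 70; y[1] = 3×5 + 4×5 + 5×2 + 4×3 + 4×3 = 69; y[2] = 3×3 + 4×5 + 5×5 + 4×2 + 4×3 = 74; y[3] = 3×3 + 4×3 + 5×5 + 4×5 + 4×2 = 74; y[4] = 3×2 + 4×3 + 5×3 + 4×5 + 4×5 = 73. Result: [70, 69, 74, 74, 73]

[70, 69, 74, 74, 73]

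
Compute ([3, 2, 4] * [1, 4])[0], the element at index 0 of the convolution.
Use y[k] = Σ_i a[i]·b[k-i] at k=0. y[0] = 3×1 = 3

3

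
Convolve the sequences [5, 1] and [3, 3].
y[0] = 5×3 = 15; y[1] = 5×3 + 1×3 = 18; y[2] = 1×3 = 3

[15, 18, 3]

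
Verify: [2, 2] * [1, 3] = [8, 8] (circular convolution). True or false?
Recompute circular convolution of [2, 2] and [1, 3]: y[0] = 2×1 + 2×3 = 8; y[1] = 2×3 + 2×1 = 8 → [8, 8]. Given [8, 8] matches, so answer: Yes

Yes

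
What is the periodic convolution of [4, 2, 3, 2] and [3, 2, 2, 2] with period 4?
Use y[k] = Σ_j u[j]·v[(k-j) mod 4]. y[0] = 4×3 + 2×2 + 3×2 + 2×2 = 26; y[1] = 4×2 + 2×3 + 3×2 + 2×2 = 24; y[2] = 4×2 + 2×2 + 3×3 + 2×2 = 25; y[3] = 4×2 + 2×2 + 3×2 + 2×3 = 24. Result: [26, 24, 25, 24]

[26, 24, 25, 24]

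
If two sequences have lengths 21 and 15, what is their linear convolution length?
Linear/full convolution length: m + n - 1 = 21 + 15 - 1 = 35

35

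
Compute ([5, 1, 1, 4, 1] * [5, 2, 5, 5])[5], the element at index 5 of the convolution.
Use y[k] = Σ_i a[i]·b[k-i] at k=5. y[5] = 1×5 + 4×5 + 1×2 = 27

27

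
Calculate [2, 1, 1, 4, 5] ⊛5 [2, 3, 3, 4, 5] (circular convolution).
Use y[k] = Σ_j f[j]·g[(k-j) mod 5]. y[0] = 2×2 + 1×5 + 1×4 + 4×3 + 5×3 = 40; y[1] = 2×3 + 1×2 + 1×5 + 4×4 + 5×3 = 44; y[2] = 2×3 + 1×3 + 1×2 + 4×5 + 5×4 = 51; y[3] = 2×4 + 1×3 + 1×3 + 4×2 + 5×5 = 47; y[4] = 2×5 + 1×4 + 1×3 + 4×3 + 5×2 = 39. Result: [40, 44, 51, 47, 39]

[40, 44, 51, 47, 39]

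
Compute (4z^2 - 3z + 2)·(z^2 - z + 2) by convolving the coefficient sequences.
Ascending coefficients: a = [2, -3, 4], b = [2, -1, 1]. c[0] = 2×2 = 4; c[1] = 2×-1 + -3×2 = -8; c[2] = 2×1 + -3×-1 + 4×2 = 13; c[3] = -3×1 + 4×-1 = -7; c[4] = 4×1 = 4. Result coefficients: [4, -8, 13, -7, 4] → 4z^4 - 7z^3 + 13z^2 - 8z + 4

4z^4 - 7z^3 + 13z^2 - 8z + 4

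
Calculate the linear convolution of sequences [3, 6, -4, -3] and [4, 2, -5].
y[0] = 3×4 = 12; y[1] = 3×2 + 6×4 = 30; y[2] = 3×-5 + 6×2 + -4×4 = -19; y[3] = 6×-5 + -4×2 + -3×4 = -50; y[4] = -4×-5 + -3×2 = 14; y[5] = -3×-5 = 15

[12, 30, -19, -50, 14, 15]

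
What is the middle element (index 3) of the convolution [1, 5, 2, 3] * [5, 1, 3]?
Use y[k] = Σ_i a[i]·b[k-i] at k=3. y[3] = 5×3 + 2×1 + 3×5 = 32

32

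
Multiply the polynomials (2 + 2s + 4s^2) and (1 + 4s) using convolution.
Ascending coefficients: a = [2, 2, 4], b = [1, 4]. c[0] = 2×1 = 2; c[1] = 2×4 + 2×1 = 10; c[2] = 2×4 + 4×1 = 12; c[3] = 4×4 = 16. Result coefficients: [2, 10, 12, 16] → 2 + 10s + 12s^2 + 16s^3

2 + 10s + 12s^2 + 16s^3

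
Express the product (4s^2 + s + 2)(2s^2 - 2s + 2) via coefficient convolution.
Ascending coefficients: a = [2, 1, 4], b = [2, -2, 2]. c[0] = 2×2 = 4; c[1] = 2×-2 + 1×2 = -2; c[2] = 2×2 + 1×-2 + 4×2 = 10; c[3] = 1×2 + 4×-2 = -6; c[4] = 4×2 = 8. Result coefficients: [4, -2, 10, -6, 8] → 8s^4 - 6s^3 + 10s^2 - 2s + 4

8s^4 - 6s^3 + 10s^2 - 2s + 4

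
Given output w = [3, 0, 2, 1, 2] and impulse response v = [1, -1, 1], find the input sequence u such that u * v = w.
Deconvolve w=[3, 0, 2, 1, 2] by v=[1, -1, 1]. Since v[0]=1, solve forward: u[0] = w[0] / 1 = 3; u[1] = (w[1] - 3×-1) / 1 = 3; u[2] = (w[2] - 3×-1 - 3×1) / 1 = 2. So u = [3, 3, 2]. Check by forward convolution: w[0] = 3×1 = 3; w[1] = 3×-1 + 3×1 = 0; w[2] = 3×1 + 3×-1 + 2×1 = 2; w[3] = 3×1 + 2×-1 = 1; w[4] = 2×1 = 2

[3, 3, 2]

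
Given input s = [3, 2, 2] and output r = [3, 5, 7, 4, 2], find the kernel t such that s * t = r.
Output length 5 = len(s) + len(t) - 1 ⇒ len(t) = 3. Solve t forward using t[k] = (r[k] - Σ_{i≥1} s[i]·t[k-i]) / s[0]: t[0] = r[0] / s[0] = 3 / 3 = 1; t[1] = (r[1] - 2×1) / s[0] = (5 - 2×1) / 3 = 1; t[2] = (r[2] - 2×1 - 2×1) / s[0] = (7 - 2×1 - 2×1) / 3 = 1. So t = [1, 1, 1]. Forward-check [3, 2, 2] * [1, 1, 1]: r[0] = 3×1 = 3; r[1] = 3×1 + 2×1 = 5; r[2] = 3×1 + 2×1 + 2×1 = 7; r[3] = 2×1 + 2×1 = 4; r[4] = 2×1 = 2 → [3, 5, 7, 4, 2] ✓

[1, 1, 1]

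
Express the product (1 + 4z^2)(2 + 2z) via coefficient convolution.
Ascending coefficients: a = [1, 0, 4], b = [2, 2]. c[0] = 1×2 = 2; c[1] = 1×2 + 0×2 = 2; c[2] = 0×2 + 4×2 = 8; c[3] = 4×2 = 8. Result coefficients: [2, 2, 8, 8] → 2 + 2z + 8z^2 + 8z^3

2 + 2z + 8z^2 + 8z^3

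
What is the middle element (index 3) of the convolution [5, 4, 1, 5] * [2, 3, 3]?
Use y[k] = Σ_i a[i]·b[k-i] at k=3. y[3] = 4×3 + 1×3 + 5×2 = 25

25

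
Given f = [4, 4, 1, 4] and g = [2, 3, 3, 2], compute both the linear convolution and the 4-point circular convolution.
Linear: y_lin[0] = 4×2 = 8; y_lin[1] = 4×3 + 4×2 = 20; y_lin[2] = 4×3 + 4×3 + 1×2 = 26; y_lin[3] = 4×2 + 4×3 + 1×3 + 4×2 = 31; y_lin[4] = 4×2 + 1×3 + 4×3 = 23; y_lin[5] = 1×2 + 4×3 = 14; y_lin[6] = 4×2 = 8 → [8, 20, 26, 31, 23, 14, 8]. Circular (length 4): y[0] = 4×2 + 4×2 + 1×3 + 4×3 = 31; y[1] = 4×3 + 4×2 + 1×2 + 4×3 = 34; y[2] = 4×3 + 4×3 + 1×2 + 4×2 = 34; y[3] = 4×2 + 4×3 + 1×3 + 4×2 = 31 → [31, 34, 34, 31]

Linear: [8, 20, 26, 31, 23, 14, 8], Circular: [31, 34, 34, 31]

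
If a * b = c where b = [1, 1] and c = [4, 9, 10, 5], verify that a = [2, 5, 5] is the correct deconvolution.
Forward-compute [2, 5, 5] * [1, 1]: c[0] = 2×1 = 2; c[1] = 2×1 + 5×1 = 7; c[2] = 5×1 + 5×1 = 10; c[3] = 5×1 = 5 → [2, 7, 10, 5]. Does not match given c = [4, 9, 10, 5].

Not verified. [2, 5, 5] * [1, 1] = [2, 7, 10, 5], which differs from [4, 9, 10, 5] at index 0.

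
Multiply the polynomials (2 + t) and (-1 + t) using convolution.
Ascending coefficients: a = [2, 1], b = [-1, 1]. c[0] = 2×-1 = -2; c[1] = 2×1 + 1×-1 = 1; c[2] = 1×1 = 1. Result coefficients: [-2, 1, 1] → -2 + t + t^2

-2 + t + t^2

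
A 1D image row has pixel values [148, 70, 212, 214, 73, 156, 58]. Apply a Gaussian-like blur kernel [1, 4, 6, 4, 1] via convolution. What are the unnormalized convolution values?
Convolve image row [148, 70, 212, 214, 73, 156, 58] with kernel [1, 4, 6, 4, 1]: y[0] = 148×1 = 148; y[1] = 148×4 + 70×1 = 662; y[2] = 148×6 + 70×4 + 212×1 = 1380; y[3] = 148×4 + 70×6 + 212×4 + 214×1 = 2074; y[4] = 148×1 + 70×4 + 212×6 + 214×4 + 73×1 = 2629; y[5] = 70×1 + 212×4 + 214×6 + 73×4 + 156×1 = 2650; y[6] = 212×1 + 214×4 + 73×6 + 156×4 + 58×1 = 2188; y[7] = 214×1 + 73×4 + 156×6 + 58×4 = 1674; y[8] = 73×1 + 156×4 + 58×6 = 1045; y[9] = 156×1 + 58×4 = 388; y[10] = 58×1 = 58 → [148, 662, 1380, 2074, 2629, 2650, 2188, 1674, 1045, 388, 58]. Normalization factor = sum(kernel) = 16.

[148, 662, 1380, 2074, 2629, 2650, 2188, 1674, 1045, 388, 58]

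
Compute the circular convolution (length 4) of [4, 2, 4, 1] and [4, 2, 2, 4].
Use y[k] = Σ_j s[j]·t[(k-j) mod 4]. y[0] = 4×4 + 2×4 + 4×2 + 1×2 = 34; y[1] = 4×2 + 2×4 + 4×4 + 1×2 = 34; y[2] = 4×2 + 2×2 + 4×4 + 1×4 = 32; y[3] = 4×4 + 2×2 + 4×2 + 1×4 = 32. Result: [34, 34, 32, 32]

[34, 34, 32, 32]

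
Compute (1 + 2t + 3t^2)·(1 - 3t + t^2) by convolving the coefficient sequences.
Ascending coefficients: a = [1, 2, 3], b = [1, -3, 1]. c[0] = 1×1 = 1; c[1] = 1×-3 + 2×1 = -1; c[2] = 1×1 + 2×-3 + 3×1 = -2; c[3] = 2×1 + 3×-3 = -7; c[4] = 3×1 = 3. Result coefficients: [1, -1, -2, -7, 3] → 1 - t - 2t^2 - 7t^3 + 3t^4

1 - t - 2t^2 - 7t^3 + 3t^4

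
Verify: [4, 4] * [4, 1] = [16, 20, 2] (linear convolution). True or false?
Recompute linear convolution of [4, 4] and [4, 1]: y[0] = 4×4 = 16; y[1] = 4×1 + 4×4 = 20; y[2] = 4×1 = 4 → [16, 20, 4]. Compare to given [16, 20, 2]: they differ at index 2: given 2, correct 4, so answer: No

No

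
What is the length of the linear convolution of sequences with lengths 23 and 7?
Linear/full convolution length: m + n - 1 = 23 + 7 - 1 = 29

29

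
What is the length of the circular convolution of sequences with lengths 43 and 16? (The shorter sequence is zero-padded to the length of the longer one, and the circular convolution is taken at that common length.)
Circular convolution (zero-padding the shorter input) has length max(m, n) = max(43, 16) = 43

43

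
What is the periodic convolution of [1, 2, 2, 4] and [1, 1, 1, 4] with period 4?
Use y[k] = Σ_j u[j]·v[(k-j) mod 4]. y[0] = 1×1 + 2×4 + 2×1 + 4×1 = 15; y[1] = 1×1 + 2×1 + 2×4 + 4×1 = 15; y[2] = 1×1 + 2×1 + 2×1 + 4×4 = 21; y[3] = 1×4 + 2×1 + 2×1 + 4×1 = 12. Result: [15, 15, 21, 12]

[15, 15, 21, 12]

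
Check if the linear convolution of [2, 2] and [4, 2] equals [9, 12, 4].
Recompute linear convolution of [2, 2] and [4, 2]: y[0] = 2×4 = 8; y[1] = 2×2 + 2×4 = 12; y[2] = 2×2 = 4 → [8, 12, 4]. Compare to given [9, 12, 4]: they differ at index 0: given 9, correct 8, so answer: No

No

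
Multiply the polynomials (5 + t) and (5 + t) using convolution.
Ascending coefficients: a = [5, 1], b = [5, 1]. c[0] = 5×5 = 25; c[1] = 5×1 + 1×5 = 10; c[2] = 1×1 = 1. Result coefficients: [25, 10, 1] → 25 + 10t + t^2

25 + 10t + t^2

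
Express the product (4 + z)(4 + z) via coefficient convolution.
Ascending coefficients: a = [4, 1], b = [4, 1]. c[0] = 4×4 = 16; c[1] = 4×1 + 1×4 = 8; c[2] = 1×1 = 1. Result coefficients: [16, 8, 1] → 16 + 8z + z^2

16 + 8z + z^2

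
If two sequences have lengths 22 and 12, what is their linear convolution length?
Linear/full convolution length: m + n - 1 = 22 + 12 - 1 = 33

33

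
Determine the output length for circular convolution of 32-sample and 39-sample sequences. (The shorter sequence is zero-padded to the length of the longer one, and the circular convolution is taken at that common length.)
Circular convolution (zero-padding the shorter input) has length max(m, n) = max(32, 39) = 39

39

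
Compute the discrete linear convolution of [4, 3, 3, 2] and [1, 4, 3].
y[0] = 4×1 = 4; y[1] = 4×4 + 3×1 = 19; y[2] = 4×3 + 3×4 + 3×1 = 27; y[3] = 3×3 + 3×4 + 2×1 = 23; y[4] = 3×3 + 2×4 = 17; y[5] = 2×3 = 6

[4, 19, 27, 23, 17, 6]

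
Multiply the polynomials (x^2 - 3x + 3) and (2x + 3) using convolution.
Ascending coefficients: a = [3, -3, 1], b = [3, 2]. c[0] = 3×3 = 9; c[1] = 3×2 + -3×3 = -3; c[2] = -3×2 + 1×3 = -3; c[3] = 1×2 = 2. Result coefficients: [9, -3, -3, 2] → 2x^3 - 3x^2 - 3x + 9

2x^3 - 3x^2 - 3x + 9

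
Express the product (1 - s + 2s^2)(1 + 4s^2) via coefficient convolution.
Ascending coefficients: a = [1, -1, 2], b = [1, 0, 4]. c[0] = 1×1 = 1; c[1] = 1×0 + -1×1 = -1; c[2] = 1×4 + -1×0 + 2×1 = 6; c[3] = -1×4 + 2×0 = -4; c[4] = 2×4 = 8. Result coefficients: [1, -1, 6, -4, 8] → 1 - s + 6s^2 - 4s^3 + 8s^4

1 - s + 6s^2 - 4s^3 + 8s^4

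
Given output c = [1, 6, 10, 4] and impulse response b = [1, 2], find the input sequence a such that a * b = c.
Deconvolve c=[1, 6, 10, 4] by b=[1, 2]. Since b[0]=1, solve forward: a[0] = c[0] / 1 = 1; a[1] = (c[1] - 1×2) / 1 = 4; a[2] = (c[2] - 4×2) / 1 = 2. So a = [1, 4, 2]. Check by forward convolution: c[0] = 1×1 = 1; c[1] = 1×2 + 4×1 = 6; c[2] = 4×2 + 2×1 = 10; c[3] = 2×2 = 4

[1, 4, 2]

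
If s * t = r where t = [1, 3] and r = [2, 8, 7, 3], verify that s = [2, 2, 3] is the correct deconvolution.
Forward-compute [2, 2, 3] * [1, 3]: r[0] = 2×1 = 2; r[1] = 2×3 + 2×1 = 8; r[2] = 2×3 + 3×1 = 9; r[3] = 3×3 = 9 → [2, 8, 9, 9]. Does not match given r = [2, 8, 7, 3].

Not verified. [2, 2, 3] * [1, 3] = [2, 8, 9, 9], which differs from [2, 8, 7, 3] at index 2.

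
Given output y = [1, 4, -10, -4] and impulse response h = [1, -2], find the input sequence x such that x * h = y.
Deconvolve y=[1, 4, -10, -4] by h=[1, -2]. Since h[0]=1, solve forward: x[0] = y[0] / 1 = 1; x[1] = (y[1] - 1×-2) / 1 = 6; x[2] = (y[2] - 6×-2) / 1 = 2. So x = [1, 6, 2]. Check by forward convolution: y[0] = 1×1 = 1; y[1] = 1×-2 + 6×1 = 4; y[2] = 6×-2 + 2×1 = -10; y[3] = 2×-2 = -4

[1, 6, 2]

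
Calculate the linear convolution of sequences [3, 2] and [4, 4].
y[0] = 3×4 = 12; y[1] = 3×4 + 2×4 = 20; y[2] = 2×4 = 8

[12, 20, 8]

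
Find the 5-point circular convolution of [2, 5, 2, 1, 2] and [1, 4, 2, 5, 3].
Use y[k] = Σ_j u[j]·v[(k-j) mod 5]. y[0] = 2×1 + 5×3 + 2×5 + 1×2 + 2×4 = 37; y[1] = 2×4 + 5×1 + 2×3 + 1×5 + 2×2 = 28; y[2] = 2×2 + 5×4 + 2×1 + 1×3 + 2×5 = 39; y[3] = 2×5 + 5×2 + 2×4 + 1×1 + 2×3 = 35; y[4] = 2×3 + 5×5 + 2×2 + 1×4 + 2×1 = 41. Result: [37, 28, 39, 35, 41]

[37, 28, 39, 35, 41]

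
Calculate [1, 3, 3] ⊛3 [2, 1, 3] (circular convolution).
Use y[k] = Σ_j f[j]·g[(k-j) mod 3]. y[0] = 1×2 + 3×3 + 3×1 = 14; y[1] = 1×1 + 3×2 + 3×3 = 16; y[2] = 1×3 + 3×1 + 3×2 = 12. Result: [14, 16, 12]

[14, 16, 12]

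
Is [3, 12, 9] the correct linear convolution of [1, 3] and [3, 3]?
Recompute linear convolution of [1, 3] and [3, 3]: y[0] = 1×3 = 3; y[1] = 1×3 + 3×3 = 12; y[2] = 3×3 = 9 → [3, 12, 9]. Given [3, 12, 9] matches, so answer: Yes

Yes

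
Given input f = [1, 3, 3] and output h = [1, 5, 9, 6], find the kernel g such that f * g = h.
Output length 4 = len(f) + len(g) - 1 ⇒ len(g) = 2. Solve g forward using g[k] = (h[k] - Σ_{i≥1} f[i]·g[k-i]) / f[0]: g[0] = h[0] / f[0] = 1 / 1 = 1; g[1] = (h[1] - 3×1) / f[0] = (5 - 3×1) / 1 = 2. So g = [1, 2]. Forward-check [1, 3, 3] * [1, 2]: h[0] = 1×1 = 1; h[1] = 1×2 + 3×1 = 5; h[2] = 3×2 + 3×1 = 9; h[3] = 3×2 = 6 → [1, 5, 9, 6] ✓

[1, 2]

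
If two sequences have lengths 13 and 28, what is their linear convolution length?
Linear/full convolution length: m + n - 1 = 13 + 28 - 1 = 40

40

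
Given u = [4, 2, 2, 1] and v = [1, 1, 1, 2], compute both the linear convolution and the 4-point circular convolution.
Linear: y_lin[0] = 4×1 = 4; y_lin[1] = 4×1 + 2×1 = 6; y_lin[2] = 4×1 + 2×1 + 2×1 = 8; y_lin[3] = 4×2 + 2×1 + 2×1 + 1×1 = 13; y_lin[4] = 2×2 + 2×1 + 1×1 = 7; y_lin[5] = 2×2 + 1×1 = 5; y_lin[6] = 1×2 = 2 → [4, 6, 8, 13, 7, 5, 2]. Circular (length 4): y[0] = 4×1 + 2×2 + 2×1 + 1×1 = 11; y[1] = 4×1 + 2×1 + 2×2 + 1×1 = 11; y[2] = 4×1 + 2×1 + 2×1 + 1×2 = 10; y[3] = 4×2 + 2×1 + 2×1 + 1×1 = 13 → [11, 11, 10, 13]

Linear: [4, 6, 8, 13, 7, 5, 2], Circular: [11, 11, 10, 13]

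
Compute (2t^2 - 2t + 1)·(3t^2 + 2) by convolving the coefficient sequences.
Ascending coefficients: a = [1, -2, 2], b = [2, 0, 3]. c[0] = 1×2 = 2; c[1] = 1×0 + -2×2 = -4; c[2] = 1×3 + -2×0 + 2×2 = 7; c[3] = -2×3 + 2×0 = -6; c[4] = 2×3 = 6. Result coefficients: [2, -4, 7, -6, 6] → 6t^4 - 6t^3 + 7t^2 - 4t + 2

6t^4 - 6t^3 + 7t^2 - 4t + 2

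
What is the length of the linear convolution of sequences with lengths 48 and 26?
Linear/full convolution length: m + n - 1 = 48 + 26 - 1 = 73

73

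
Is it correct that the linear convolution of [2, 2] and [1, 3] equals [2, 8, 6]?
Recompute linear convolution of [2, 2] and [1, 3]: y[0] = 2×1 = 2; y[1] = 2×3 + 2×1 = 8; y[2] = 2×3 = 6 → [2, 8, 6]. Given [2, 8, 6] matches, so answer: Yes

Yes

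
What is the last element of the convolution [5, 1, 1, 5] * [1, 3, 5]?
Use y[k] = Σ_i a[i]·b[k-i] at k=5. y[5] = 5×5 = 25

25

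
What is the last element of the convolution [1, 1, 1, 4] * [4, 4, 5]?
Use y[k] = Σ_i a[i]·b[k-i] at k=5. y[5] = 4×5 = 20

20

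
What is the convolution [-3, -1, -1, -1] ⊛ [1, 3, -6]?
y[0] = -3×1 = -3; y[1] = -3×3 + -1×1 = -10; y[2] = -3×-6 + -1×3 + -1×1 = 14; y[3] = -1×-6 + -1×3 + -1×1 = 2; y[4] = -1×-6 + -1×3 = 3; y[5] = -1×-6 = 6

[-3, -10, 14, 2, 3, 6]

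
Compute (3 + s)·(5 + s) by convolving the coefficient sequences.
Ascending coefficients: a = [3, 1], b = [5, 1]. c[0] = 3×5 = 15; c[1] = 3×1 + 1×5 = 8; c[2] = 1×1 = 1. Result coefficients: [15, 8, 1] → 15 + 8s + s^2

15 + 8s + s^2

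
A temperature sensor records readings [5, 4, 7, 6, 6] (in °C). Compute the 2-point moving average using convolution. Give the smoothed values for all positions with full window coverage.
2-point moving average kernel = [1, 1]. Apply in 'valid' mode (full window coverage): avg[0] = (5 + 4) / 2 = 4.5; avg[1] = (4 + 7) / 2 = 5.5; avg[2] = (7 + 6) / 2 = 6.5; avg[3] = (6 + 6) / 2 = 6.0. Smoothed values: [4.5, 5.5, 6.5, 6.0]

[4.5, 5.5, 6.5, 6.0]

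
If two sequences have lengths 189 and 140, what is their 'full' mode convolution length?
Linear/full convolution length: m + n - 1 = 189 + 140 - 1 = 328

328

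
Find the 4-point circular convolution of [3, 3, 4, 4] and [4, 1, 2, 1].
Use y[k] = Σ_j u[j]·v[(k-j) mod 4]. y[0] = 3×4 + 3×1 + 4×2 + 4×1 = 27; y[1] = 3×1 + 3×4 + 4×1 + 4×2 = 27; y[2] = 3×2 + 3×1 + 4×4 + 4×1 = 29; y[3] = 3×1 + 3×2 + 4×1 + 4×4 = 29. Result: [27, 27, 29, 29]

[27, 27, 29, 29]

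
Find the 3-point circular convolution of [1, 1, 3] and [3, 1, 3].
Use y[k] = Σ_j u[j]·v[(k-j) mod 3]. y[0] = 1×3 + 1×3 + 3×1 = 9; y[1] = 1×1 + 1×3 + 3×3 = 13; y[2] = 1×3 + 1×1 + 3×3 = 13. Result: [9, 13, 13]

[9, 13, 13]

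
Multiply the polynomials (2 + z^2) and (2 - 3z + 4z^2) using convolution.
Ascending coefficients: a = [2, 0, 1], b = [2, -3, 4]. c[0] = 2×2 = 4; c[1] = 2×-3 + 0×2 = -6; c[2] = 2×4 + 0×-3 + 1×2 = 10; c[3] = 0×4 + 1×-3 = -3; c[4] = 1×4 = 4. Result coefficients: [4, -6, 10, -3, 4] → 4 - 6z + 10z^2 - 3z^3 + 4z^4

4 - 6z + 10z^2 - 3z^3 + 4z^4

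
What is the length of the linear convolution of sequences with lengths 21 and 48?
Linear/full convolution length: m + n - 1 = 21 + 48 - 1 = 68

68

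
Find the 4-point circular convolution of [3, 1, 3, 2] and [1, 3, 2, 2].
Use y[k] = Σ_j a[j]·b[(k-j) mod 4]. y[0] = 3×1 + 1×2 + 3×2 + 2×3 = 17; y[1] = 3×3 + 1×1 + 3×2 + 2×2 = 20; y[2] = 3×2 + 1×3 + 3×1 + 2×2 = 16; y[3] = 3×2 + 1×2 + 3×3 + 2×1 = 19. Result: [17, 20, 16, 19]

[17, 20, 16, 19]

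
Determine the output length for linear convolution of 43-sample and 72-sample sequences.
Linear/full convolution length: m + n - 1 = 43 + 72 - 1 = 114

114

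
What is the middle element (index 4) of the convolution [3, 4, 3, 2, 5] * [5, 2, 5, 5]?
Use y[k] = Σ_i a[i]·b[k-i] at k=4. y[4] = 4×5 + 3×5 + 2×2 + 5×5 = 64

64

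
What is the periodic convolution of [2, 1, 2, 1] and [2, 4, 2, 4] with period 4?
Use y[k] = Σ_j f[j]·g[(k-j) mod 4]. y[0] = 2×2 + 1×4 + 2×2 + 1×4 = 16; y[1] = 2×4 + 1×2 + 2×4 + 1×2 = 20; y[2] = 2×2 + 1×4 + 2×2 + 1×4 = 16; y[3] = 2×4 + 1×2 + 2×4 + 1×2 = 20. Result: [16, 20, 16, 20]

[16, 20, 16, 20]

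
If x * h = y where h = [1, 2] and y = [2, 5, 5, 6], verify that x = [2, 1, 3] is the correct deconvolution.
Forward-compute [2, 1, 3] * [1, 2]: y[0] = 2×1 = 2; y[1] = 2×2 + 1×1 = 5; y[2] = 1×2 + 3×1 = 5; y[3] = 3×2 = 6 → [2, 5, 5, 6]. Matches given y = [2, 5, 5, 6], so verified.

Verified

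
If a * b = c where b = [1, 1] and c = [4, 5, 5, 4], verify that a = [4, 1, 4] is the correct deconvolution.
Forward-compute [4, 1, 4] * [1, 1]: c[0] = 4×1 = 4; c[1] = 4×1 + 1×1 = 5; c[2] = 1×1 + 4×1 = 5; c[3] = 4×1 = 4 → [4, 5, 5, 4]. Matches given c = [4, 5, 5, 4], so verified.

Verified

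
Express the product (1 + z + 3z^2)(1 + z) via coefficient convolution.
Ascending coefficients: a = [1, 1, 3], b = [1, 1]. c[0] = 1×1 = 1; c[1] = 1×1 + 1×1 = 2; c[2] = 1×1 + 3×1 = 4; c[3] = 3×1 = 3. Result coefficients: [1, 2, 4, 3] → 1 + 2z + 4z^2 + 3z^3

1 + 2z + 4z^2 + 3z^3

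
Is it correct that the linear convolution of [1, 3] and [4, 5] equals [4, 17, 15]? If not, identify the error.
Recompute linear convolution of [1, 3] and [4, 5]: y[0] = 1×4 = 4; y[1] = 1×5 + 3×4 = 17; y[2] = 3×5 = 15 → [4, 17, 15]. Given [4, 17, 15] matches, so answer: Yes

Yes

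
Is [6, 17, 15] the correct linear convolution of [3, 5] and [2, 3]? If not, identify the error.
Recompute linear convolution of [3, 5] and [2, 3]: y[0] = 3×2 = 6; y[1] = 3×3 + 5×2 = 19; y[2] = 5×3 = 15 → [6, 19, 15]. Compare to given [6, 17, 15]: they differ at index 1: given 17, correct 19, so answer: No

No. Error at index 1: given 17, correct 19.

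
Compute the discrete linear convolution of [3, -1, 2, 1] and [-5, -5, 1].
y[0] = 3×-5 = -15; y[1] = 3×-5 + -1×-5 = -10; y[2] = 3×1 + -1×-5 + 2×-5 = -2; y[3] = -1×1 + 2×-5 + 1×-5 = -16; y[4] = 2×1 + 1×-5 = -3; y[5] = 1×1 = 1

[-15, -10, -2, -16, -3, 1]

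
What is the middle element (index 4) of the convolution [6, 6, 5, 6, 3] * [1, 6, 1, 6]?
Use y[k] = Σ_i a[i]·b[k-i] at k=4. y[4] = 6×6 + 5×1 + 6×6 + 3×1 = 80

80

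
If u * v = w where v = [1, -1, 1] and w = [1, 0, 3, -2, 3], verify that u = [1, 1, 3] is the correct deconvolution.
Forward-compute [1, 1, 3] * [1, -1, 1]: w[0] = 1×1 = 1; w[1] = 1×-1 + 1×1 = 0; w[2] = 1×1 + 1×-1 + 3×1 = 3; w[3] = 1×1 + 3×-1 = -2; w[4] = 3×1 = 3 → [1, 0, 3, -2, 3]. Matches given w = [1, 0, 3, -2, 3], so verified.

Verified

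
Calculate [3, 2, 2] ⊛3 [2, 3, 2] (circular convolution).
Use y[k] = Σ_j a[j]·b[(k-j) mod 3]. y[0] = 3×2 + 2×2 + 2×3 = 16; y[1] = 3×3 + 2×2 + 2×2 = 17; y[2] = 3×2 + 2×3 + 2×2 = 16. Result: [16, 17, 16]

[16, 17, 16]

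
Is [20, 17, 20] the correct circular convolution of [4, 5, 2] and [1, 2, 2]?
Recompute circular convolution of [4, 5, 2] and [1, 2, 2]: y[0] = 4×1 + 5×2 + 2×2 = 18; y[1] = 4×2 + 5×1 + 2×2 = 17; y[2] = 4×2 + 5×2 + 2×1 = 20 → [18, 17, 20]. Compare to given [20, 17, 20]: they differ at index 0: given 20, correct 18, so answer: No

No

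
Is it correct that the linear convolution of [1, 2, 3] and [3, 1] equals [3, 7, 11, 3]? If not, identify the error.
Recompute linear convolution of [1, 2, 3] and [3, 1]: y[0] = 1×3 = 3; y[1] = 1×1 + 2×3 = 7; y[2] = 2×1 + 3×3 = 11; y[3] = 3×1 = 3 → [3, 7, 11, 3]. Given [3, 7, 11, 3] matches, so answer: Yes

Yes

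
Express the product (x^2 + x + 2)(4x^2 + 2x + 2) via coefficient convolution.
Ascending coefficients: a = [2, 1, 1], b = [2, 2, 4]. c[0] = 2×2 = 4; c[1] = 2×2 + 1×2 = 6; c[2] = 2×4 + 1×2 + 1×2 = 12; c[3] = 1×4 + 1×2 = 6; c[4] = 1×4 = 4. Result coefficients: [4, 6, 12, 6, 4] → 4x^4 + 6x^3 + 12x^2 + 6x + 4

4x^4 + 6x^3 + 12x^2 + 6x + 4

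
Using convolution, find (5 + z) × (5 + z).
Ascending coefficients: a = [5, 1], b = [5, 1]. c[0] = 5×5 = 25; c[1] = 5×1 + 1×5 = 10; c[2] = 1×1 = 1. Result coefficients: [25, 10, 1] → 25 + 10z + z^2

25 + 10z + z^2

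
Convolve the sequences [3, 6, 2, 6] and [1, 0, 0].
y[0] = 3×1 = 3; y[1] = 3×0 + 6×1 = 6; y[2] = 3×0 + 6×0 + 2×1 = 2; y[3] = 6×0 + 2×0 + 6×1 = 6; y[4] = 2×0 + 6×0 = 0; y[5] = 6×0 = 0

[3, 6, 2, 6, 0, 0]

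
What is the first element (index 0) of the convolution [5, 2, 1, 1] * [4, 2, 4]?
Use y[k] = Σ_i a[i]·b[k-i] at k=0. y[0] = 5×4 = 20

20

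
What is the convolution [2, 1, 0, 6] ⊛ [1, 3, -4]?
y[0] = 2×1 = 2; y[1] = 2×3 + 1×1 = 7; y[2] = 2×-4 + 1×3 + 0×1 = -5; y[3] = 1×-4 + 0×3 + 6×1 = 2; y[4] = 0×-4 + 6×3 = 18; y[5] = 6×-4 = -24

[2, 7, -5, 2, 18, -24]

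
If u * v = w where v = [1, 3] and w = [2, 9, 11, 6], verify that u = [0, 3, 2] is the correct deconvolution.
Forward-compute [0, 3, 2] * [1, 3]: w[0] = 0×1 = 0; w[1] = 0×3 + 3×1 = 3; w[2] = 3×3 + 2×1 = 11; w[3] = 2×3 = 6 → [0, 3, 11, 6]. Does not match given w = [2, 9, 11, 6].

Not verified. [0, 3, 2] * [1, 3] = [0, 3, 11, 6], which differs from [2, 9, 11, 6] at index 0.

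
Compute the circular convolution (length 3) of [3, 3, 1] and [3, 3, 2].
Use y[k] = Σ_j f[j]·g[(k-j) mod 3]. y[0] = 3×3 + 3×2 + 1×3 = 18; y[1] = 3×3 + 3×3 + 1×2 = 20; y[2] = 3×2 + 3×3 + 1×3 = 18. Result: [18, 20, 18]

[18, 20, 18]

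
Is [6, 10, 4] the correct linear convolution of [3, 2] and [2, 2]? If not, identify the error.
Recompute linear convolution of [3, 2] and [2, 2]: y[0] = 3×2 = 6; y[1] = 3×2 + 2×2 = 10; y[2] = 2×2 = 4 → [6, 10, 4]. Given [6, 10, 4] matches, so answer: Yes

Yes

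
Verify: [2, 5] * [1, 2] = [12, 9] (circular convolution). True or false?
Recompute circular convolution of [2, 5] and [1, 2]: y[0] = 2×1 + 5×2 = 12; y[1] = 2×2 + 5×1 = 9 → [12, 9]. Given [12, 9] matches, so answer: Yes

Yes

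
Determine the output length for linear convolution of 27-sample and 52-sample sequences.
Linear/full convolution length: m + n - 1 = 27 + 52 - 1 = 78

78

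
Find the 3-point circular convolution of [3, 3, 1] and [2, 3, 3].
Use y[k] = Σ_j x[j]·h[(k-j) mod 3]. y[0] = 3×2 + 3×3 + 1×3 = 18; y[1] = 3×3 + 3×2 + 1×3 = 18; y[2] = 3×3 + 3×3 + 1×2 = 20. Result: [18, 18, 20]

[18, 18, 20]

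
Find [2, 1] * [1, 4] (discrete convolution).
y[0] = 2×1 = 2; y[1] = 2×4 + 1×1 = 9; y[2] = 1×4 = 4

[2, 9, 4]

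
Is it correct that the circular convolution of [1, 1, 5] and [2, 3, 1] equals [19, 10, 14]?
Recompute circular convolution of [1, 1, 5] and [2, 3, 1]: y[0] = 1×2 + 1×1 + 5×3 = 18; y[1] = 1×3 + 1×2 + 5×1 = 10; y[2] = 1×1 + 1×3 + 5×2 = 14 → [18, 10, 14]. Compare to given [19, 10, 14]: they differ at index 0: given 19, correct 18, so answer: No

No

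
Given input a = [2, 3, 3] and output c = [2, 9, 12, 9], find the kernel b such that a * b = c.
Output length 4 = len(a) + len(b) - 1 ⇒ len(b) = 2. Solve b forward using b[k] = (c[k] - Σ_{i≥1} a[i]·b[k-i]) / a[0]: b[0] = c[0] / a[0] = 2 / 2 = 1; b[1] = (c[1] - 3×1) / a[0] = (9 - 3×1) / 2 = 3. So b = [1, 3]. Forward-check [2, 3, 3] * [1, 3]: c[0] = 2×1 = 2; c[1] = 2×3 + 3×1 = 9; c[2] = 3×3 + 3×1 = 12; c[3] = 3×3 = 9 → [2, 9, 12, 9] ✓

[1, 3]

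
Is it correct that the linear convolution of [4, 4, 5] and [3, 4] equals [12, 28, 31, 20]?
Recompute linear convolution of [4, 4, 5] and [3, 4]: y[0] = 4×3 = 12; y[1] = 4×4 + 4×3 = 28; y[2] = 4×4 + 5×3 = 31; y[3] = 5×4 = 20 → [12, 28, 31, 20]. Given [12, 28, 31, 20] matches, so answer: Yes

Yes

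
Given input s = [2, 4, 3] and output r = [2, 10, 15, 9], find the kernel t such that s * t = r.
Output length 4 = len(s) + len(t) - 1 ⇒ len(t) = 2. Solve t forward using t[k] = (r[k] - Σ_{i≥1} s[i]·t[k-i]) / s[0]: t[0] = r[0] / s[0] = 2 / 2 = 1; t[1] = (r[1] - 4×1) / s[0] = (10 - 4×1) / 2 = 3. So t = [1, 3]. Forward-check [2, 4, 3] * [1, 3]: r[0] = 2×1 = 2; r[1] = 2×3 + 4×1 = 10; r[2] = 4×3 + 3×1 = 15; r[3] = 3×3 = 9 → [2, 10, 15, 9] ✓

[1, 3]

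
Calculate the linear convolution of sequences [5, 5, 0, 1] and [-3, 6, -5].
y[0] = 5×-3 = -15; y[1] = 5×6 + 5×-3 = 15; y[2] = 5×-5 + 5×6 + 0×-3 = 5; y[3] = 5×-5 + 0×6 + 1×-3 = -28; y[4] = 0×-5 + 1×6 = 6; y[5] = 1×-5 = -5

[-15, 15, 5, -28, 6, -5]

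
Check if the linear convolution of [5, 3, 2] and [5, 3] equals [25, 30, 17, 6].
Recompute linear convolution of [5, 3, 2] and [5, 3]: y[0] = 5×5 = 25; y[1] = 5×3 + 3×5 = 30; y[2] = 3×3 + 2×5 = 19; y[3] = 2×3 = 6 → [25, 30, 19, 6]. Compare to given [25, 30, 17, 6]: they differ at index 2: given 17, correct 19, so answer: No

No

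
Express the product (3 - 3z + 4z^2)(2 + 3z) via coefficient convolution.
Ascending coefficients: a = [3, -3, 4], b = [2, 3]. c[0] = 3×2 = 6; c[1] = 3×3 + -3×2 = 3; c[2] = -3×3 + 4×2 = -1; c[3] = 4×3 = 12. Result coefficients: [6, 3, -1, 12] → 6 + 3z - z^2 + 12z^3

6 + 3z - z^2 + 12z^3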